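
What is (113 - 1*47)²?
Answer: 4356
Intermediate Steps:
(113 - 1*47)² = (113 - 47)² = 66² = 4356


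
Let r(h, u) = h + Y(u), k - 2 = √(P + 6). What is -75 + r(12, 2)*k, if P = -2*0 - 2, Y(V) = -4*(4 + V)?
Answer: -123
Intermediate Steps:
Y(V) = -16 - 4*V
P = -2 (P = 0 - 2 = -2)
k = 4 (k = 2 + √(-2 + 6) = 2 + √4 = 2 + 2 = 4)
r(h, u) = -16 + h - 4*u (r(h, u) = h + (-16 - 4*u) = -16 + h - 4*u)
-75 + r(12, 2)*k = -75 + (-16 + 12 - 4*2)*4 = -75 + (-16 + 12 - 8)*4 = -75 - 12*4 = -75 - 48 = -123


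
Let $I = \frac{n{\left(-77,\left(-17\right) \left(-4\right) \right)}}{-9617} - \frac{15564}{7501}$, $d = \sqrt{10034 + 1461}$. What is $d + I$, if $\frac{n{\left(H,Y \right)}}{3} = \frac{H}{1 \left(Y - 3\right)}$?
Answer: $- \frac{748261653}{360685585} + 11 \sqrt{95} \approx 105.14$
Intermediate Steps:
$d = 11 \sqrt{95}$ ($d = \sqrt{11495} = 11 \sqrt{95} \approx 107.21$)
$n{\left(H,Y \right)} = \frac{3 H}{-3 + Y}$ ($n{\left(H,Y \right)} = 3 \frac{H}{1 \left(Y - 3\right)} = 3 \frac{H}{1 \left(-3 + Y\right)} = 3 \frac{H}{-3 + Y} = \frac{3 H}{-3 + Y}$)
$I = - \frac{748261653}{360685585}$ ($I = \frac{3 \left(-77\right) \frac{1}{-3 - -68}}{-9617} - \frac{15564}{7501} = 3 \left(-77\right) \frac{1}{-3 + 68} \left(- \frac{1}{9617}\right) - \frac{15564}{7501} = 3 \left(-77\right) \frac{1}{65} \left(- \frac{1}{9617}\right) - \frac{15564}{7501} = \left(- \frac{231}{65}\right) \left(- \frac{1}{9617}\right) - \frac{15564}{7501} = \frac{231}{625105} - \frac{15564}{7501} = - \frac{748261653}{360685585} \approx -2.0746$)
$d + I = 11 \sqrt{95} - \frac{748261653}{360685585} = - \frac{748261653}{360685585} + 11 \sqrt{95}$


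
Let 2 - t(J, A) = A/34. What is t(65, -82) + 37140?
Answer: 631455/17 ≈ 37144.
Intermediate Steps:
t(J, A) = 2 - A/34
t(65, -82) + 37140 = (2 - 1/34*(-82)) + 37140 = (2 + 41/17) + 37140 = 75/17 + 37140 = 631455/17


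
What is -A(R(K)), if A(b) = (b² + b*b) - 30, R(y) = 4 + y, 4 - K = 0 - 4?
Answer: -258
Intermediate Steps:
K = 8 (K = 4 - (0 - 4) = 4 - 1*(-4) = 4 + 4 = 8)
A(b) = -30 + 2*b² (A(b) = (b² + b²) - 30 = 2*b² - 30 = -30 + 2*b²)
-A(R(K)) = -(-30 + 2*(4 + 8)²) = -(-30 + 2*12²) = -(-30 + 2*144) = -(-30 + 288) = -1*258 = -258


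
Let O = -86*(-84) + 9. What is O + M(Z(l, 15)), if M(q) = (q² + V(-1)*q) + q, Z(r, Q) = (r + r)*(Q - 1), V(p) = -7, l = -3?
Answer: 14793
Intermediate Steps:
Z(r, Q) = 2*r*(-1 + Q) (Z(r, Q) = (2*r)*(-1 + Q) = 2*r*(-1 + Q))
M(q) = q² - 6*q (M(q) = (q² - 7*q) + q = q² - 6*q)
O = 7233 (O = 7224 + 9 = 7233)
O + M(Z(l, 15)) = 7233 + (2*(-3)*(-1 + 15))*(-6 + 2*(-3)*(-1 + 15)) = 7233 + (2*(-3)*14)*(-6 + 2*(-3)*14) = 7233 - 84*(-6 - 84) = 7233 - 84*(-90) = 7233 + 7560 = 14793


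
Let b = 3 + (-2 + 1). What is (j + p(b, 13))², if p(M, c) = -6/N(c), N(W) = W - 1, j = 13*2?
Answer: 2601/4 ≈ 650.25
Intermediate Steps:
b = 2 (b = 3 - 1 = 2)
j = 26
N(W) = -1 + W
p(M, c) = -6/(-1 + c)
(j + p(b, 13))² = (26 - 6/(-1 + 13))² = (26 - 6/12)² = (26 - 6*1/12)² = (26 - ½)² = (51/2)² = 2601/4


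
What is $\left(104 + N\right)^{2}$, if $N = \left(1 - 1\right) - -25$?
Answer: $16641$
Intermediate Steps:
$N = 25$ ($N = 0 + 25 = 25$)
$\left(104 + N\right)^{2} = \left(104 + 25\right)^{2} = 129^{2} = 16641$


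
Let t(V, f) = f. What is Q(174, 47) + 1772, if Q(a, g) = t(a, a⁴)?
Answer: 916637948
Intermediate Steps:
Q(a, g) = a⁴
Q(174, 47) + 1772 = 174⁴ + 1772 = 916636176 + 1772 = 916637948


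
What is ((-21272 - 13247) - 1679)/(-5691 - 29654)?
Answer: 36198/35345 ≈ 1.0241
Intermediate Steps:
((-21272 - 13247) - 1679)/(-5691 - 29654) = (-34519 - 1679)/(-35345) = -36198*(-1/35345) = 36198/35345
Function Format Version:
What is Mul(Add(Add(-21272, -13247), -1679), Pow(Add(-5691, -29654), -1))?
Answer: Rational(36198, 35345) ≈ 1.0241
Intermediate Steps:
Mul(Add(Add(-21272, -13247), -1679), Pow(Add(-5691, -29654), -1)) = Mul(Add(-34519, -1679), Pow(-35345, -1)) = Mul(-36198, Rational(-1, 35345)) = Rational(36198, 35345)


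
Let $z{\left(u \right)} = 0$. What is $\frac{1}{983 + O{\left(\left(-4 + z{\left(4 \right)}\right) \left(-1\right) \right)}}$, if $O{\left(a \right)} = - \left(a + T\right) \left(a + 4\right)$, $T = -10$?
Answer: $\frac{1}{1031} \approx 0.00096993$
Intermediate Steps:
$O{\left(a \right)} = - \left(-10 + a\right) \left(4 + a\right)$ ($O{\left(a \right)} = - \left(a - 10\right) \left(a + 4\right) = - \left(-10 + a\right) \left(4 + a\right)$)
$\frac{1}{983 + O{\left(\left(-4 + z{\left(4 \right)}\right) \left(-1\right) \right)}} = \frac{1}{983 + \left(40 - \left(\left(-4 + 0\right) \left(-1\right)\right)^{2} + 6 \left(-4 + 0\right) \left(-1\right)\right)} = \frac{1}{983 + \left(40 - \left(\left(-4\right) \left(-1\right)\right)^{2} + 6 \left(\left(-4\right) \left(-1\right)\right)\right)} = \frac{1}{983 + \left(40 - 4^{2} + 6 \cdot 4\right)} = \frac{1}{983 + \left(40 - 16 + 24\right)} = \frac{1}{983 + 48} = \frac{1}{1031}$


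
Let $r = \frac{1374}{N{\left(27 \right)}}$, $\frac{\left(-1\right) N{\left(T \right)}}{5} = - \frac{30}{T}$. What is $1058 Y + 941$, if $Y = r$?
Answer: $\frac{6565139}{25} \approx 2.6261 \cdot 10^{5}$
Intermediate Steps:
$N{\left(T \right)} = \frac{150}{T}$ ($N{\left(T \right)} = - 5 \left(- \frac{30}{T}\right) = \frac{150}{T}$)
$r = \frac{6183}{25}$ ($r = \frac{1374}{150 \cdot \frac{1}{27}} = \frac{1374}{\frac{50}{9}} = 1374 \cdot \frac{9}{50} = \frac{6183}{25} \approx 247.32$)
$Y = \frac{6183}{25} \approx 247.32$
$1058 Y + 941 = 1058 \cdot \frac{6183}{25} + 941 = \frac{6541614}{25} + 941 = \frac{6565139}{25}$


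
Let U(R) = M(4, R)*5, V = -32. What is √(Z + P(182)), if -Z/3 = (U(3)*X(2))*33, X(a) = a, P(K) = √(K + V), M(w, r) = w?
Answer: √(-3960 + 5*√6) ≈ 62.831*I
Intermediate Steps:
P(K) = √(-32 + K) (P(K) = √(K - 32) = √(-32 + K))
U(R) = 20 (U(R) = 4*5 = 20)
Z = -3960 (Z = -3*20*2*33 = -120*33 = -3*1320 = -3960)
√(Z + P(182)) = √(-3960 + √(-32 + 182)) = √(-3960 + √150) = √(-3960 + 5*√6)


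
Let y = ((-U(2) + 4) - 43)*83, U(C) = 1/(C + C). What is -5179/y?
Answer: 20716/13031 ≈ 1.5897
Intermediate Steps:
U(C) = 1/(2*C)
y = -13031/4 (y = ((-1/(2*2) + 4) - 43)*83 = ((-1*¼ + 4) - 43)*83 = ((-¼ + 4) - 43)*83 = (15/4 - 43)*83 = -157/4*83 = -13031/4 ≈ -3257.8)
-5179/y = -5179/(-13031/4) = -5179*(-4/13031) = 20716/13031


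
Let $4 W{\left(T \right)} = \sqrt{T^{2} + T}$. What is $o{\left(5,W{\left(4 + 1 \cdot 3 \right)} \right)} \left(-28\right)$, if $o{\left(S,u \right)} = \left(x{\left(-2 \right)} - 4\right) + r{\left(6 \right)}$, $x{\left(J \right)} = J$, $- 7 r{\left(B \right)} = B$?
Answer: $192$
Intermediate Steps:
$r{\left(B \right)} = - \frac{B}{7}$
$W{\left(T \right)} = \frac{\sqrt{T + T^{2}}}{4}$ ($W{\left(T \right)} = \frac{\sqrt{T^{2} + T}}{4} = \frac{\sqrt{T + T^{2}}}{4}$)
$o{\left(S,u \right)} = - \frac{48}{7}$ ($o{\left(S,u \right)} = \left(-2 - 4\right) - \frac{6}{7} = -6 - \frac{6}{7} = - \frac{48}{7}$)
$o{\left(5,W{\left(4 + 1 \cdot 3 \right)} \right)} \left(-28\right) = \left(- \frac{48}{7}\right) \left(-28\right) = 192$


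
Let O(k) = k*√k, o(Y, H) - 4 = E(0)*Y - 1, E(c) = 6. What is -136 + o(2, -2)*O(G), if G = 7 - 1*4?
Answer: -136 + 45*√3 ≈ -58.058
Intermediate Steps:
G = 3 (G = 7 - 4 = 3)
o(Y, H) = 3 + 6*Y (o(Y, H) = 4 + (6*Y - 1) = 4 + (-1 + 6*Y) = 3 + 6*Y)
O(k) = k^(3/2)
-136 + o(2, -2)*O(G) = -136 + (3 + 6*2)*3^(3/2) = -136 + (3 + 12)*(3*√3) = -136 + 15*(3*√3) = -136 + 45*√3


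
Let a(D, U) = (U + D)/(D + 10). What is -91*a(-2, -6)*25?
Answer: 2275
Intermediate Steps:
a(D, U) = (D + U)/(10 + D)
-91*a(-2, -6)*25 = -91*(-2 - 6)/(10 - 2)*25 = -91*(-8)/8*25 = -91*(-1)*25 = 91*25 = 2275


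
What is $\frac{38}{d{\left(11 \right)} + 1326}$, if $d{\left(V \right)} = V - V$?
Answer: $\frac{19}{663} \approx 0.028658$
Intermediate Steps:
$d{\left(V \right)} = 0$
$\frac{38}{d{\left(11 \right)} + 1326} = \frac{38}{0 + 1326} = \frac{38}{1326} = 38 \cdot \frac{1}{1326} = \frac{19}{663}$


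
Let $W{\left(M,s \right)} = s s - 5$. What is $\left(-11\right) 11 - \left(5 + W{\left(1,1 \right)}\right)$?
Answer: $-122$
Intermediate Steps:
$W{\left(M,s \right)} = -5 + s^{2}$ ($W{\left(M,s \right)} = s^{2} - 5 = -5 + s^{2}$)
$\left(-11\right) 11 - \left(5 + W{\left(1,1 \right)}\right) = \left(-11\right) 11 - 1 = -121 - 1 = -122$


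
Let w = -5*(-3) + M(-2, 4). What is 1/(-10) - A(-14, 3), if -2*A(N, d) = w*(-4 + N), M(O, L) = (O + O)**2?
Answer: -2791/10 ≈ -279.10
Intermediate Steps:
M(O, L) = 4*O**2 (M(O, L) = (2*O)**2 = 4*O**2)
w = 31 (w = -5*(-3) + 4*(-2)**2 = 15 + 4*4 = 15 + 16 = 31)
A(N, d) = 62 - 31*N/2 (A(N, d) = -31*(-4 + N)/2 = -(-124 + 31*N)/2 = 62 - 31*N/2)
1/(-10) - A(-14, 3) = 1/(-10) - (62 - 31/2*(-14)) = -1/10 - (62 + 217) = -1/10 - 1*279 = -1/10 - 279 = -2791/10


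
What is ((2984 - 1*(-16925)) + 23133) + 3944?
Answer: 46986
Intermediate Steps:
((2984 - 1*(-16925)) + 23133) + 3944 = ((2984 + 16925) + 23133) + 3944 = (19909 + 23133) + 3944 = 43042 + 3944 = 46986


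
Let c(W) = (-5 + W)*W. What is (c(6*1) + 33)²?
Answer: 1521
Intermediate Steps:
c(W) = W*(-5 + W)
(c(6*1) + 33)² = ((6*1)*(-5 + 6*1) + 33)² = (6*(-5 + 6) + 33)² = (6*1 + 33)² = (6 + 33)² = 39² = 1521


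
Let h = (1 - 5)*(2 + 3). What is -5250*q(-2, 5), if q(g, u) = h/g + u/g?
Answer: -39375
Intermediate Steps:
h = -20 (h = -4*5 = -20)
q(g, u) = -20/g + u/g
-5250*q(-2, 5) = -5250*(-20 + 5)/(-2) = -(-2625)*(-15) = -5250*15/2 = -39375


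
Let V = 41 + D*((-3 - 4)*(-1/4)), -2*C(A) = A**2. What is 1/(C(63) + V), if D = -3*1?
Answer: -4/7795 ≈ -0.00051315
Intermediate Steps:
D = -3
C(A) = -A**2/2
V = 143/4 (V = 41 - 3*(-3 - 4)*(-1/4) = 41 - (-21)*(-1*1/4) = 41 - (-21)*(-1)/4 = 41 - 3*7/4 = 41 - 21/4 = 143/4 ≈ 35.750)
1/(C(63) + V) = 1/(-1/2*63**2 + 143/4) = 1/(-1/2*3969 + 143/4) = 1/(-3969/2 + 143/4) = 1/(-7795/4) = -4/7795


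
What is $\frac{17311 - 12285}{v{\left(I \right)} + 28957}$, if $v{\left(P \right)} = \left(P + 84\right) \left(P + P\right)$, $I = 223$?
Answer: $\frac{718}{23697} \approx 0.030299$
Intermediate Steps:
$v{\left(P \right)} = 2 P \left(84 + P\right)$ ($v{\left(P \right)} = \left(84 + P\right) 2 P = 2 P \left(84 + P\right)$)
$\frac{17311 - 12285}{v{\left(I \right)} + 28957} = \frac{17311 - 12285}{2 \cdot 223 \left(84 + 223\right) + 28957} = \frac{17311 - 12285}{2 \cdot 223 \cdot 307 + 28957} = \frac{5026}{136922 + 28957} = \frac{5026}{165879} = 5026 \cdot \frac{1}{165879} = \frac{718}{23697}$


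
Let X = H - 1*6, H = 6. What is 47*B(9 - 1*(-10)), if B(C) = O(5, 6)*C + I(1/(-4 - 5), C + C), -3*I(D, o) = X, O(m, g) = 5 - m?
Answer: 0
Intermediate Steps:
X = 0 (X = 6 - 1*6 = 6 - 6 = 0)
I(D, o) = 0 (I(D, o) = -1/3*0 = 0)
B(C) = 0 (B(C) = (5 - 1*5)*C + 0 = (5 - 5)*C + 0 = 0*C + 0 = 0 + 0 = 0)
47*B(9 - 1*(-10)) = 47*0 = 0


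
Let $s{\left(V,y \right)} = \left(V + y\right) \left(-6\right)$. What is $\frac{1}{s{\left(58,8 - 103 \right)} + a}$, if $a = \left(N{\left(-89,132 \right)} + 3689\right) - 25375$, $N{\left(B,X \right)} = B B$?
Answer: $- \frac{1}{13543} \approx -7.3839 \cdot 10^{-5}$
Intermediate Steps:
$N{\left(B,X \right)} = B^{2}$
$a = -13765$ ($a = \left(\left(-89\right)^{2} + 3689\right) - 25375 = \left(7921 + 3689\right) - 25375 = 11610 - 25375 = -13765$)
$s{\left(V,y \right)} = - 6 V - 6 y$
$\frac{1}{s{\left(58,8 - 103 \right)} + a} = \frac{1}{\left(\left(-6\right) 58 - 6 \left(8 - 103\right)\right) - 13765} = \frac{1}{\left(-348 - -570\right) - 13765} = \frac{1}{\left(-348 + 570\right) - 13765} = \frac{1}{222 - 13765} = \frac{1}{-13543} = - \frac{1}{13543}$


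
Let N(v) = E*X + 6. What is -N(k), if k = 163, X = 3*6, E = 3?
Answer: -60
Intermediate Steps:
X = 18
N(v) = 60 (N(v) = 3*18 + 6 = 54 + 6 = 60)
-N(k) = -1*60 = -60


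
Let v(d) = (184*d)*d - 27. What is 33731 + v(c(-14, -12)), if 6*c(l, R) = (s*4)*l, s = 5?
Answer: 3909736/9 ≈ 4.3442e+5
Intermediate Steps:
c(l, R) = 10*l/3 (c(l, R) = ((5*4)*l)/6 = (20*l)/6 = 10*l/3)
v(d) = -27 + 184*d² (v(d) = 184*d² - 27 = -27 + 184*d²)
33731 + v(c(-14, -12)) = 33731 + (-27 + 184*((10/3)*(-14))²) = 33731 + (-27 + 184*(-140/3)²) = 33731 + (-27 + 184*(19600/9)) = 33731 + (-27 + 3606400/9) = 33731 + 3606157/9 = 3909736/9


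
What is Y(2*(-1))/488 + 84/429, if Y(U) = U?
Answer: 6689/34892 ≈ 0.19171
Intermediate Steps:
Y(2*(-1))/488 + 84/429 = (2*(-1))/488 + 84/429 = -2*1/488 + 84*(1/429) = -1/244 + 28/143 = 6689/34892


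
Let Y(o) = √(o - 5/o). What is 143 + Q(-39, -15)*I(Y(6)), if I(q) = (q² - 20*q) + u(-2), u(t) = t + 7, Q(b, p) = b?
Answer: -507/2 + 130*√186 ≈ 1519.5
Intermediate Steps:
u(t) = 7 + t
I(q) = 5 + q² - 20*q (I(q) = (q² - 20*q) + (7 - 2) = (q² - 20*q) + 5 = 5 + q² - 20*q)
143 + Q(-39, -15)*I(Y(6)) = 143 - 39*(5 + (√(6 - 5/6))² - 20*√(6 - 5/6)) = 143 - 39*(5 + (√(6 - 5*⅙))² - 20*√(6 - 5*⅙)) = 143 - 39*(5 + (√(6 - ⅚))² - 20*√(6 - ⅚)) = 143 - 39*(5 + (√(31/6))² - 10*√186/3) = 143 - 39*(5 + (√186/6)² - 10*√186/3) = 143 - 39*(5 + 31/6 - 10*√186/3) = 143 - 39*(61/6 - 10*√186/3) = 143 + (-793/2 + 130*√186) = -507/2 + 130*√186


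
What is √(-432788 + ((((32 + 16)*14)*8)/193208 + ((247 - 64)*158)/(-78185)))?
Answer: I*√1543095023024214830503190/1888245935 ≈ 657.87*I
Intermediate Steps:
√(-432788 + ((((32 + 16)*14)*8)/193208 + ((247 - 64)*158)/(-78185))) = √(-432788 + (((48*14)*8)*(1/193208) + (183*158)*(-1/78185))) = √(-432788 + ((672*8)*(1/193208) + 28914*(-1/78185))) = √(-432788 + (5376*(1/193208) - 28914/78185)) = √(-432788 + (672/24151 - 28914/78185)) = √(-432788 - 645761694/1888245935) = √(-817210827478474/1888245935) = I*√1543095023024214830503190/1888245935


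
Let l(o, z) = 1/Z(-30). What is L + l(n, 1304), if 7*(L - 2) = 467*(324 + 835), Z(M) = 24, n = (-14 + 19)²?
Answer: 12990415/168 ≈ 77324.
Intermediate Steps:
n = 25 (n = 5² = 25)
L = 541267/7 (L = 2 + (467*(324 + 835))/7 = 2 + (467*1159)/7 = 2 + (⅐)*541253 = 2 + 541253/7 = 541267/7 ≈ 77324.)
l(o, z) = 1/24
L + l(n, 1304) = 541267/7 + 1/24 = 12990415/168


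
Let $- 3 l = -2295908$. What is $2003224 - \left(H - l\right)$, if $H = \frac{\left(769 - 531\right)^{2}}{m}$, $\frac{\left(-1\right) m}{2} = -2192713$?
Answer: $\frac{18211753153574}{6578139} \approx 2.7685 \cdot 10^{6}$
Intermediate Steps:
$l = \frac{2295908}{3}$ ($l = \left(- \frac{1}{3}\right) \left(-2295908\right) = \frac{2295908}{3} \approx 7.653 \cdot 10^{5}$)
$m = 4385426$ ($m = \left(-2\right) \left(-2192713\right) = 4385426$)
$H = \frac{28322}{2192713}$ ($H = \frac{\left(769 - 531\right)^{2}}{4385426} = 238^{2} \cdot \frac{1}{4385426} = 56644 \cdot \frac{1}{4385426} = \frac{28322}{2192713} \approx 0.012916$)
$2003224 - \left(H - l\right) = 2003224 + \left(\frac{2295908}{3} - \frac{28322}{2192713}\right) = 2003224 + \frac{5034267233438}{6578139} = \frac{18211753153574}{6578139}$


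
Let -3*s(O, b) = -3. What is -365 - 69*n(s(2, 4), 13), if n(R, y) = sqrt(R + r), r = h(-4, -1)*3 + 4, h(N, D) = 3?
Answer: -365 - 69*sqrt(14) ≈ -623.17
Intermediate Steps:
s(O, b) = 1 (s(O, b) = -1/3*(-3) = 1)
r = 13 (r = 3*3 + 4 = 9 + 4 = 13)
n(R, y) = sqrt(13 + R) (n(R, y) = sqrt(R + 13) = sqrt(13 + R))
-365 - 69*n(s(2, 4), 13) = -365 - 69*sqrt(13 + 1) = -365 - 69*sqrt(14)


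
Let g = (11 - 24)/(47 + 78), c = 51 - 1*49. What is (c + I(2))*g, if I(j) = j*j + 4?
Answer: -26/25 ≈ -1.0400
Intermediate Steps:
I(j) = 4 + j**2 (I(j) = j**2 + 4 = 4 + j**2)
c = 2 (c = 51 - 49 = 2)
g = -13/125 ≈ -0.10400
(c + I(2))*g = (2 + (4 + 2**2))*(-13/125) = (2 + (4 + 4))*(-13/125) = (2 + 8)*(-13/125) = 10*(-13/125) = -26/25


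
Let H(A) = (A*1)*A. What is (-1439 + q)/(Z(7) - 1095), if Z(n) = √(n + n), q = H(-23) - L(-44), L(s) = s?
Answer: 948270/1199011 + 866*√14/1199011 ≈ 0.79358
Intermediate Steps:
H(A) = A² (H(A) = A*A = A²)
q = 573 (q = (-23)² - 1*(-44) = 529 + 44 = 573)
Z(n) = √2*√n (Z(n) = √(2*n) = √2*√n)
(-1439 + q)/(Z(7) - 1095) = (-1439 + 573)/(√2*√7 - 1095) = -866/(√14 - 1095) = -866/(-1095 + √14)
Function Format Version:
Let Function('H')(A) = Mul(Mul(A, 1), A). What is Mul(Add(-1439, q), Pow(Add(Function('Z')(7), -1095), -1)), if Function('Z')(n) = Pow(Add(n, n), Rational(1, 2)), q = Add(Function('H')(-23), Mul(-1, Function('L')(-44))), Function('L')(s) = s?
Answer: Add(Rational(948270, 1199011), Mul(Rational(866, 1199011), Pow(14, Rational(1, 2)))) ≈ 0.79358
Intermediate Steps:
Function('H')(A) = Pow(A, 2) (Function('H')(A) = Mul(A, A) = Pow(A, 2))
q = 573 (q = Add(Pow(-23, 2), Mul(-1, -44)) = Add(529, 44) = 573)
Function('Z')(n) = Mul(Pow(2, Rational(1, 2)), Pow(n, Rational(1, 2))) (Function('Z')(n) = Pow(Mul(2, n), Rational(1, 2)) = Mul(Pow(2, Rational(1, 2)), Pow(n, Rational(1, 2))))
Mul(Add(-1439, q), Pow(Add(Function('Z')(7), -1095), -1)) = Mul(Add(-1439, 573), Pow(Add(Mul(Pow(2, Rational(1, 2)), Pow(7, Rational(1, 2))), -1095), -1)) = Mul(-866, Pow(Add(Pow(14, Rational(1, 2)), -1095), -1)) = Mul(-866, Pow(Add(-1095, Pow(14, Rational(1, 2))), -1))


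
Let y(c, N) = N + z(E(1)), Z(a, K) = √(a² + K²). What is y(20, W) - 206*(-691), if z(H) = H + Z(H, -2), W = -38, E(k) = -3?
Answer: 142305 + √13 ≈ 1.4231e+5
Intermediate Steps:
Z(a, K) = √(K² + a²)
z(H) = H + √(4 + H²) (z(H) = H + √((-2)² + H²) = H + √(4 + H²))
y(c, N) = -3 + N + √13 (y(c, N) = N + (-3 + √(4 + (-3)²)) = N + (-3 + √(4 + 9)) = N + (-3 + √13) = -3 + N + √13)
y(20, W) - 206*(-691) = (-3 - 38 + √13) - 206*(-691) = (-41 + √13) + 142346 = 142305 + √13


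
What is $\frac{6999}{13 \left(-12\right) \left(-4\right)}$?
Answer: $\frac{2333}{208} \approx 11.216$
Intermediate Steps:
$\frac{6999}{13 \left(-12\right) \left(-4\right)} = \frac{6999}{\left(-156\right) \left(-4\right)} = \frac{6999}{624} = 6999 \cdot \frac{1}{624} = \frac{2333}{208}$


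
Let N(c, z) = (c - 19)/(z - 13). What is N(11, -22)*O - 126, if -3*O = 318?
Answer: -5258/35 ≈ -150.23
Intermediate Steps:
O = -106 (O = -⅓*318 = -106)
N(c, z) = (-19 + c)/(-13 + z)
N(11, -22)*O - 126 = ((-19 + 11)/(-13 - 22))*(-106) - 126 = (-8/(-35))*(-106) - 126 = -1/35*(-8)*(-106) - 126 = (8/35)*(-106) - 126 = -848/35 - 126 = -5258/35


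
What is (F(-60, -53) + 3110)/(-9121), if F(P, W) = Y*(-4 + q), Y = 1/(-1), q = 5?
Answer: -3109/9121 ≈ -0.34086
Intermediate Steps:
Y = -1
F(P, W) = -1 (F(P, W) = -(-4 + 5) = -1*1 = -1)
(F(-60, -53) + 3110)/(-9121) = (-1 + 3110)/(-9121) = 3109*(-1/9121) = -3109/9121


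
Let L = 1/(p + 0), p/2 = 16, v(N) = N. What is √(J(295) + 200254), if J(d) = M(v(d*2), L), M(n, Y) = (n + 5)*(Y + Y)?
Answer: √3204659/4 ≈ 447.54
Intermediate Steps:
p = 32 (p = 2*16 = 32)
L = 1/32 (L = 1/(32 + 0) = 1/32 ≈ 0.031250)
M(n, Y) = 2*Y*(5 + n) (M(n, Y) = (5 + n)*(2*Y) = 2*Y*(5 + n))
J(d) = 5/16 + d/8 (J(d) = 2*(1/32)*(5 + d*2) = 2*(1/32)*(5 + 2*d) = 5/16 + d/8)
√(J(295) + 200254) = √((5/16 + (⅛)*295) + 200254) = √((5/16 + 295/8) + 200254) = √(595/16 + 200254) = √(3204659/16) = √3204659/4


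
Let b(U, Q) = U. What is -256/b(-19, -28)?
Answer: 256/19 ≈ 13.474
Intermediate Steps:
-256/b(-19, -28) = -256/(-19) = -256*(-1/19) = 256/19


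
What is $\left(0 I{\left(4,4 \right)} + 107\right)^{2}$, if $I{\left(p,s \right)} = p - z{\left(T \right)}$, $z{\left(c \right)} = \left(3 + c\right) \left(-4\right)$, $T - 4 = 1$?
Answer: $11449$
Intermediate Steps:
$T = 5$ ($T = 4 + 1 = 5$)
$z{\left(c \right)} = -12 - 4 c$
$I{\left(p,s \right)} = 32 + p$ ($I{\left(p,s \right)} = p - \left(-12 - 20\right) = p - -32 = p + 32 = 32 + p$)
$\left(0 I{\left(4,4 \right)} + 107\right)^{2} = \left(0 \left(32 + 4\right) + 107\right)^{2} = \left(0 \cdot 36 + 107\right)^{2} = \left(0 + 107\right)^{2} = 107^{2} = 11449$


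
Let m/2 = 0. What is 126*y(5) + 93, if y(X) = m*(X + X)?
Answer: 93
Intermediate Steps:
m = 0 (m = 2*0 = 0)
y(X) = 0 (y(X) = 0*(X + X) = 0*(2*X) = 0)
126*y(5) + 93 = 126*0 + 93 = 0 + 93 = 93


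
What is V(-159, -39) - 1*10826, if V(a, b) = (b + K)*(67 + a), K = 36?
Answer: -10550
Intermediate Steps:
V(a, b) = (36 + b)*(67 + a) (V(a, b) = (b + 36)*(67 + a) = (36 + b)*(67 + a))
V(-159, -39) - 1*10826 = (2412 + 36*(-159) + 67*(-39) - 159*(-39)) - 1*10826 = (2412 - 5724 - 2613 + 6201) - 10826 = 276 - 10826 = -10550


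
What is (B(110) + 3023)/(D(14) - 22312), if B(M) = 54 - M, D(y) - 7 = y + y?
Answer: -2967/22277 ≈ -0.13319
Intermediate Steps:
D(y) = 7 + 2*y (D(y) = 7 + (y + y) = 7 + 2*y)
(B(110) + 3023)/(D(14) - 22312) = ((54 - 1*110) + 3023)/((7 + 2*14) - 22312) = ((54 - 110) + 3023)/((7 + 28) - 22312) = (-56 + 3023)/(35 - 22312) = 2967/(-22277) = 2967*(-1/22277) = -2967/22277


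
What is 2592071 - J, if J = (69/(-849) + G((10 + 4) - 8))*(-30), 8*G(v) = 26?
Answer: 1467165991/566 ≈ 2.5922e+6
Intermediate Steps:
G(v) = 13/4 (G(v) = (⅛)*26 = 13/4)
J = -53805/566 (J = (69/(-849) + 13/4)*(-30) = (69*(-1/849) + 13/4)*(-30) = (-23/283 + 13/4)*(-30) = (3587/1132)*(-30) = -53805/566 ≈ -95.062)
2592071 - J = 2592071 - 1*(-53805/566) = 2592071 + 53805/566 = 1467165991/566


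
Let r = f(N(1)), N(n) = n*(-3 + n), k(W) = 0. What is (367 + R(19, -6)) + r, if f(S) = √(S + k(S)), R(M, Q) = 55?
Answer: 422 + I*√2 ≈ 422.0 + 1.4142*I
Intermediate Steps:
f(S) = √S (f(S) = √(S + 0) = √S)
r = I*√2 (r = √(1*(-3 + 1)) = √(1*(-2)) = √(-2) = I*√2 ≈ 1.4142*I)
(367 + R(19, -6)) + r = (367 + 55) + I*√2 = 422 + I*√2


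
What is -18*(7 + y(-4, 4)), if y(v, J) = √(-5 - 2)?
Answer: -126 - 18*I*√7 ≈ -126.0 - 47.624*I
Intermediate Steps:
y(v, J) = I*√7 (y(v, J) = √(-7) = I*√7)
-18*(7 + y(-4, 4)) = -18*(7 + I*√7) = -126 - 18*I*√7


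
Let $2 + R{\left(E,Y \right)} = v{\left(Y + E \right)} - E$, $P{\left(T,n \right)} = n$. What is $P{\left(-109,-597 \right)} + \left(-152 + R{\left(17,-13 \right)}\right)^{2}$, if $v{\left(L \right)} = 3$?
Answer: $27627$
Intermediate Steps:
$R{\left(E,Y \right)} = 1 - E$ ($R{\left(E,Y \right)} = -2 - \left(-3 + E\right) = 1 - E$)
$P{\left(-109,-597 \right)} + \left(-152 + R{\left(17,-13 \right)}\right)^{2} = -597 + \left(-152 + \left(1 - 17\right)\right)^{2} = -597 + \left(-152 - 16\right)^{2} = -597 + \left(-168\right)^{2} = -597 + 28224 = 27627$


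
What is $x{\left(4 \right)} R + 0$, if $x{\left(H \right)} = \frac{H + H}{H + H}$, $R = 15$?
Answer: $15$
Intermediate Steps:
$x{\left(H \right)} = 1$ ($x{\left(H \right)} = \frac{2 H}{2 H} = 2 H \frac{1}{2 H} = 1$)
$x{\left(4 \right)} R + 0 = 1 \cdot 15 + 0 = 15 + 0 = 15$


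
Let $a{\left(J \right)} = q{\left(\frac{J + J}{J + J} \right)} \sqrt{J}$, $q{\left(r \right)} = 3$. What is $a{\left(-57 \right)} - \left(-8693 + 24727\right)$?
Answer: $-16034 + 3 i \sqrt{57} \approx -16034.0 + 22.65 i$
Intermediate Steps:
$a{\left(J \right)} = 3 \sqrt{J}$
$a{\left(-57 \right)} - \left(-8693 + 24727\right) = 3 \sqrt{-57} - \left(-8693 + 24727\right) = 3 i \sqrt{57} - 16034 = -16034 + 3 i \sqrt{57}$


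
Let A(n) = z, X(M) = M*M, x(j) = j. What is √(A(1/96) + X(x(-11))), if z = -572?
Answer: I*√451 ≈ 21.237*I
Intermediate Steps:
X(M) = M²
A(n) = -572
√(A(1/96) + X(x(-11))) = √(-572 + (-11)²) = √(-572 + 121) = √(-451) = I*√451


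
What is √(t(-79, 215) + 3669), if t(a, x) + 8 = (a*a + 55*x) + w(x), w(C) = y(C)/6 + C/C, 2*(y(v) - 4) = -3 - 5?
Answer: 4*√1358 ≈ 147.40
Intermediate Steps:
y(v) = 0 (y(v) = 4 + (-3 - 5)/2 = 4 + (½)*(-8) = 4 - 4 = 0)
w(C) = 1 (w(C) = 0/6 + C/C = 0*(⅙) + 1 = 0 + 1 = 1)
t(a, x) = -7 + a² + 55*x (t(a, x) = -8 + ((a*a + 55*x) + 1) = -8 + ((a² + 55*x) + 1) = -8 + (1 + a² + 55*x) = -7 + a² + 55*x)
√(t(-79, 215) + 3669) = √((-7 + (-79)² + 55*215) + 3669) = √((-7 + 6241 + 11825) + 3669) = √(18059 + 3669) = √21728 = 4*√1358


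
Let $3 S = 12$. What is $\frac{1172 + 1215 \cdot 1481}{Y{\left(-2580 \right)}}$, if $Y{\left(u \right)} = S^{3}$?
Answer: $\frac{1800587}{64} \approx 28134.0$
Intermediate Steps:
$S = 4$ ($S = \frac{1}{3} \cdot 12 = 4$)
$Y{\left(u \right)} = 64$ ($Y{\left(u \right)} = 4^{3} = 64$)
$\frac{1172 + 1215 \cdot 1481}{Y{\left(-2580 \right)}} = \frac{1172 + 1215 \cdot 1481}{64} = \left(1172 + 1799415\right) \frac{1}{64} = 1800587 \cdot \frac{1}{64} = \frac{1800587}{64}$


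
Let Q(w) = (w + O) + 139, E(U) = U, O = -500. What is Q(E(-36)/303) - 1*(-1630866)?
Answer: 164680993/101 ≈ 1.6305e+6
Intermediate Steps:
Q(w) = -361 + w (Q(w) = (w - 500) + 139 = (-500 + w) + 139 = -361 + w)
Q(E(-36)/303) - 1*(-1630866) = (-361 - 36/303) - 1*(-1630866) = (-361 - 36*1/303) + 1630866 = (-361 - 12/101) + 1630866 = -36473/101 + 1630866 = 164680993/101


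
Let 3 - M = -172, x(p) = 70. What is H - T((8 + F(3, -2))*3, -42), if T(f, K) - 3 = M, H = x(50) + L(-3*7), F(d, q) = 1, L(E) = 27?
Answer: -81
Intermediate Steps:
H = 97 (H = 70 + 27 = 97)
M = 175 (M = 3 - 1*(-172) = 3 + 172 = 175)
T(f, K) = 178 (T(f, K) = 3 + 175 = 178)
H - T((8 + F(3, -2))*3, -42) = 97 - 1*178 = 97 - 178 = -81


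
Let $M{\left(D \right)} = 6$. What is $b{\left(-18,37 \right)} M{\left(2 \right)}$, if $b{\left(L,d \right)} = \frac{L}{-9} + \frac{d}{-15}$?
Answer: $- \frac{14}{5} \approx -2.8$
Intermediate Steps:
$b{\left(L,d \right)} = - \frac{L}{9} - \frac{d}{15}$ ($b{\left(L,d \right)} = L \left(- \frac{1}{9}\right) + d \left(- \frac{1}{15}\right) = - \frac{L}{9} - \frac{d}{15}$)
$b{\left(-18,37 \right)} M{\left(2 \right)} = \left(\left(- \frac{1}{9}\right) \left(-18\right) - \frac{37}{15}\right) 6 = \left(2 - \frac{37}{15}\right) 6 = \left(- \frac{7}{15}\right) 6 = - \frac{14}{5}$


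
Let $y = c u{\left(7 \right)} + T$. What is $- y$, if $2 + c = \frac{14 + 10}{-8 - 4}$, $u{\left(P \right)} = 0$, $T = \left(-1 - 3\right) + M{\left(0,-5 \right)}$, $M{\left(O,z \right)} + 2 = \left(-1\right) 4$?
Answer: $10$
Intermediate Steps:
$M{\left(O,z \right)} = -6$ ($M{\left(O,z \right)} = -2 - 4 = -6$)
$T = -10$ ($T = \left(-1 - 3\right) - 6 = -4 - 6 = -10$)
$c = -4$ ($c = -2 + \frac{14 + 10}{-8 - 4} = -2 + \frac{24}{-12} = -2 + 24 \left(- \frac{1}{12}\right) = -2 - 2 = -4$)
$y = -10$ ($y = \left(-4\right) 0 - 10 = 0 - 10 = -10$)
$- y = \left(-1\right) \left(-10\right) = 10$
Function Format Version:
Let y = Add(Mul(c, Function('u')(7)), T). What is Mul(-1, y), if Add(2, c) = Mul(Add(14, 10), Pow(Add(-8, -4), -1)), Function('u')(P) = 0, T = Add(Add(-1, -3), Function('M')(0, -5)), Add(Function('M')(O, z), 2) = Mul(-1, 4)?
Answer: 10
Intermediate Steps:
Function('M')(O, z) = -6 (Function('M')(O, z) = Add(-2, Mul(-1, 4)) = Add(-2, -4) = -6)
T = -10 (T = Add(Add(-1, -3), -6) = Add(-4, -6) = -10)
c = -4 (c = Add(-2, Mul(Add(14, 10), Pow(Add(-8, -4), -1))) = Add(-2, Mul(24, Pow(-12, -1))) = Add(-2, Mul(24, Rational(-1, 12))) = Add(-2, -2) = -4)
y = -10 (y = Add(Mul(-4, 0), -10) = Add(0, -10) = -10)
Mul(-1, y) = Mul(-1, -10) = 10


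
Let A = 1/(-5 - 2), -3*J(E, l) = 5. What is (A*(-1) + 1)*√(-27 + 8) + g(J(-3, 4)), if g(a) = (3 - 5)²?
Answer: 4 + 8*I*√19/7 ≈ 4.0 + 4.9816*I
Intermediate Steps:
J(E, l) = -5/3 (J(E, l) = -⅓*5 = -5/3)
A = -⅐ (A = 1/(-7) = -⅐ ≈ -0.14286)
g(a) = 4 (g(a) = (-2)² = 4)
(A*(-1) + 1)*√(-27 + 8) + g(J(-3, 4)) = (-⅐*(-1) + 1)*√(-27 + 8) + 4 = (⅐ + 1)*√(-19) + 4 = 8*(I*√19)/7 + 4 = 8*I*√19/7 + 4 = 4 + 8*I*√19/7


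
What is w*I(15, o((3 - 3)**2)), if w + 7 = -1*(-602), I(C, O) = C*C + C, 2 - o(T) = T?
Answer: 142800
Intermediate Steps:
o(T) = 2 - T
I(C, O) = C + C**2 (I(C, O) = C**2 + C = C + C**2)
w = 595 (w = -7 - 1*(-602) = -7 + 602 = 595)
w*I(15, o((3 - 3)**2)) = 595*(15*(1 + 15)) = 595*(15*16) = 595*240 = 142800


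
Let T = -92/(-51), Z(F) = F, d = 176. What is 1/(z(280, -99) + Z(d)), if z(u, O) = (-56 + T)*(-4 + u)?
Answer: -17/251296 ≈ -6.7649e-5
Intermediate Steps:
T = 92/51 (T = -92*(-1/51) = 92/51 ≈ 1.8039)
z(u, O) = 11056/51 - 2764*u/51 (z(u, O) = (-56 + 92/51)*(-4 + u) = -2764*(-4 + u)/51 = 11056/51 - 2764*u/51)
1/(z(280, -99) + Z(d)) = 1/((11056/51 - 2764/51*280) + 176) = 1/((11056/51 - 773920/51) + 176) = 1/(-254288/17 + 176) = 1/(-251296/17) = -17/251296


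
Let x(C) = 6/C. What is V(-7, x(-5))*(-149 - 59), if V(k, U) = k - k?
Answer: 0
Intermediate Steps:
V(k, U) = 0
V(-7, x(-5))*(-149 - 59) = 0*(-149 - 59) = 0*(-208) = 0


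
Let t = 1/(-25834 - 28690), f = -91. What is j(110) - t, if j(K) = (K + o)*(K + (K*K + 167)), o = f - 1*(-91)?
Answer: 74232790281/54524 ≈ 1.3615e+6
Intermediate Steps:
o = 0 (o = -91 - 1*(-91) = -91 + 91 = 0)
t = -1/54524 (t = 1/(-54524) = -1/54524 ≈ -1.8341e-5)
j(K) = K*(167 + K + K**2) (j(K) = (K + 0)*(K + (K*K + 167)) = K*(K + (K**2 + 167)) = K*(K + (167 + K**2)) = K*(167 + K + K**2))
j(110) - t = 110*(167 + 110 + 110**2) - 1*(-1/54524) = 110*(167 + 110 + 12100) + 1/54524 = 110*12377 + 1/54524 = 1361470 + 1/54524 = 74232790281/54524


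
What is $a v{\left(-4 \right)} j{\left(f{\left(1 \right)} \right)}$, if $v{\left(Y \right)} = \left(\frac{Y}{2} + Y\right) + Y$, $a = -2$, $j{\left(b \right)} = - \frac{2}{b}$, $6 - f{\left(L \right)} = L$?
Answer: $-8$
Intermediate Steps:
$f{\left(L \right)} = 6 - L$
$v{\left(Y \right)} = \frac{5 Y}{2}$ ($v{\left(Y \right)} = \left(Y \frac{1}{2} + Y\right) + Y = \left(\frac{Y}{2} + Y\right) + Y = \frac{3 Y}{2} + Y = \frac{5 Y}{2}$)
$a v{\left(-4 \right)} j{\left(f{\left(1 \right)} \right)} = - 2 \cdot \frac{5}{2} \left(-4\right) \left(- \frac{2}{6 - 1}\right) = \left(-2\right) \left(-10\right) \left(- \frac{2}{6 - 1}\right) = 20 \left(- \frac{2}{5}\right) = -8$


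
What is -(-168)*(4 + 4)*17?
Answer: 22848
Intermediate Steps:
-(-168)*(4 + 4)*17 = -(-168)*8*17 = -42*(-32)*17 = 1344*17 = 22848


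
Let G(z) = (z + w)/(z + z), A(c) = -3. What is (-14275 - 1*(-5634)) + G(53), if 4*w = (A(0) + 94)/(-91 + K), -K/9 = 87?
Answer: -3201962019/370576 ≈ -8640.5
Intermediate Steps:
K = -783 (K = -9*87 = -783)
w = -91/3496 (w = ((-3 + 94)/(-91 - 783))/4 = (91/(-874))/4 = (91*(-1/874))/4 = (¼)*(-91/874) = -91/3496 ≈ -0.026030)
G(z) = (-91/3496 + z)/(2*z) (G(z) = (z - 91/3496)/(z + z) = (-91/3496 + z)/((2*z)) = (-91/3496 + z)*(1/(2*z)) = (-91/3496 + z)/(2*z))
(-14275 - 1*(-5634)) + G(53) = (-14275 - 1*(-5634)) + (1/6992)*(-91 + 3496*53)/53 = (-14275 + 5634) + (1/6992)*(1/53)*(-91 + 185288) = -8641 + (1/6992)*(1/53)*185197 = -8641 + 185197/370576 = -3201962019/370576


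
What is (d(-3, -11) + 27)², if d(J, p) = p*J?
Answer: 3600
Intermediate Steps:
d(J, p) = J*p
(d(-3, -11) + 27)² = (-3*(-11) + 27)² = (33 + 27)² = 60² = 3600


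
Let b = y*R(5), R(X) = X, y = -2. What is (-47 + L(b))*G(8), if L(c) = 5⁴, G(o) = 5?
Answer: 2890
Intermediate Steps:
b = -10 (b = -2*5 = -10)
L(c) = 625
(-47 + L(b))*G(8) = (-47 + 625)*5 = 578*5 = 2890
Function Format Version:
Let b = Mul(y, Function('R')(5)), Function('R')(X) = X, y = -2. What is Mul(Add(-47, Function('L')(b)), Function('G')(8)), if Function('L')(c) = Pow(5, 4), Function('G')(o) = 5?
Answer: 2890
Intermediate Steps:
b = -10 (b = Mul(-2, 5) = -10)
Function('L')(c) = 625
Mul(Add(-47, Function('L')(b)), Function('G')(8)) = Mul(Add(-47, 625), 5) = Mul(578, 5) = 2890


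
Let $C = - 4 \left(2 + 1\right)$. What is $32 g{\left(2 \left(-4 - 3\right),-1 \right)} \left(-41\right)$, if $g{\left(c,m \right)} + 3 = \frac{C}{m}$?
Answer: $-11808$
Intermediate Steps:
$C = -12$ ($C = \left(-4\right) 3 = -12$)
$g{\left(c,m \right)} = -3 - \frac{12}{m}$
$32 g{\left(2 \left(-4 - 3\right),-1 \right)} \left(-41\right) = 32 \left(-3 - \frac{12}{-1}\right) \left(-41\right) = 32 \left(-3 - -12\right) \left(-41\right) = 32 \left(-3 + 12\right) \left(-41\right) = 32 \cdot 9 \left(-41\right) = 288 \left(-41\right) = -11808$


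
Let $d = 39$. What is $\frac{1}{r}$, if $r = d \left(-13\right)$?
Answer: $- \frac{1}{507} \approx -0.0019724$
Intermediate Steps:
$r = -507$ ($r = 39 \left(-13\right) = -507$)
$\frac{1}{r} = \frac{1}{-507} = - \frac{1}{507}$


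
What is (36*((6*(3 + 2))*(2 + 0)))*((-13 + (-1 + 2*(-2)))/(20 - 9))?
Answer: -38880/11 ≈ -3534.5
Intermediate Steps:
(36*((6*(3 + 2))*(2 + 0)))*((-13 + (-1 + 2*(-2)))/(20 - 9)) = (36*((6*5)*2))*((-13 + (-1 - 4))/11) = (36*(30*2))*((-13 - 5)*(1/11)) = (36*60)*(-18*1/11) = 2160*(-18/11) = -38880/11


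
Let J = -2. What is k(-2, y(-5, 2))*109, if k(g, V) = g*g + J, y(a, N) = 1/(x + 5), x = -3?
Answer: 218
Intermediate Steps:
y(a, N) = ½ (y(a, N) = 1/(-3 + 5) = 1/2 = ½)
k(g, V) = -2 + g² (k(g, V) = g*g - 2 = g² - 2 = -2 + g²)
k(-2, y(-5, 2))*109 = (-2 + (-2)²)*109 = (-2 + 4)*109 = 2*109 = 218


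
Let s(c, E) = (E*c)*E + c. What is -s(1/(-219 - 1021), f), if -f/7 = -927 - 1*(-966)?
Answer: 7453/124 ≈ 60.105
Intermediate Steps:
f = -273 (f = -7*(-927 - 1*(-966)) = -7*(-927 + 966) = -7*39 = -273)
s(c, E) = c + c*E² (s(c, E) = c*E² + c = c + c*E²)
-s(1/(-219 - 1021), f) = -(1 + (-273)²)/(-219 - 1021) = -(1 + 74529)/(-1240) = -(-1)*74530/1240 = -1*(-7453/124) = 7453/124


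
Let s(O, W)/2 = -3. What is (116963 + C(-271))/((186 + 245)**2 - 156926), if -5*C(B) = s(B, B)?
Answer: 584821/144175 ≈ 4.0563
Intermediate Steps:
s(O, W) = -6 (s(O, W) = 2*(-3) = -6)
C(B) = 6/5 (C(B) = -1/5*(-6) = 6/5)
(116963 + C(-271))/((186 + 245)**2 - 156926) = (116963 + 6/5)/((186 + 245)**2 - 156926) = 584821/(5*(431**2 - 156926)) = 584821/(5*(185761 - 156926)) = (584821/5)/28835 = (584821/5)*(1/28835) = 584821/144175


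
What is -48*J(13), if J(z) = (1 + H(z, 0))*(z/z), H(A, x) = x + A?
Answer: -672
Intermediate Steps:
H(A, x) = A + x
J(z) = 1 + z (J(z) = (1 + (z + 0))*(z/z) = (1 + z)*1 = 1 + z)
-48*J(13) = -48*(1 + 13) = -48*14 = -672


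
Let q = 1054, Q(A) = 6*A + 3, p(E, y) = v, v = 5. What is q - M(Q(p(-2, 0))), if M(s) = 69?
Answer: 985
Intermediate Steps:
p(E, y) = 5
Q(A) = 3 + 6*A
q - M(Q(p(-2, 0))) = 1054 - 1*69 = 1054 - 69 = 985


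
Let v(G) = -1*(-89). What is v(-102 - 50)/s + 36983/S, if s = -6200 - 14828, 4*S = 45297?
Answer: 63401687/19438884 ≈ 3.2616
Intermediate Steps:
S = 45297/4 (S = (¼)*45297 = 45297/4 ≈ 11324.)
v(G) = 89
s = -21028
v(-102 - 50)/s + 36983/S = 89/(-21028) + 36983/(45297/4) = 89*(-1/21028) + 36983*(4/45297) = -89/21028 + 147932/45297 = 63401687/19438884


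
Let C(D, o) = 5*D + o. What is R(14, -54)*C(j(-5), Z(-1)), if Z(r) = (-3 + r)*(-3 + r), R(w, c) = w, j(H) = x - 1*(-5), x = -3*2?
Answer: 154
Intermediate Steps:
x = -6
j(H) = -1 (j(H) = -6 - 1*(-5) = -6 + 5 = -1)
Z(r) = (-3 + r)²
C(D, o) = o + 5*D
R(14, -54)*C(j(-5), Z(-1)) = 14*((-3 - 1)² + 5*(-1)) = 14*((-4)² - 5) = 14*(16 - 5) = 14*11 = 154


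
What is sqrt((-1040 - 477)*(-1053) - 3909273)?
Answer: 8*I*sqrt(36123) ≈ 1520.5*I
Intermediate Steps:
sqrt((-1040 - 477)*(-1053) - 3909273) = sqrt(-1517*(-1053) - 3909273) = sqrt(1597401 - 3909273) = sqrt(-2311872) = 8*I*sqrt(36123)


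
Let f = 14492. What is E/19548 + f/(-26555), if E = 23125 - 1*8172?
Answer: 113787299/519097140 ≈ 0.21920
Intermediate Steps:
E = 14953 (E = 23125 - 8172 = 14953)
E/19548 + f/(-26555) = 14953/19548 + 14492/(-26555) = 14953*(1/19548) + 14492*(-1/26555) = 14953/19548 - 14492/26555 = 113787299/519097140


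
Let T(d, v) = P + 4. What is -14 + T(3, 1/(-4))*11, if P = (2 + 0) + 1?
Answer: 63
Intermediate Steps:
P = 3 (P = 2 + 1 = 3)
T(d, v) = 7 (T(d, v) = 3 + 4 = 7)
-14 + T(3, 1/(-4))*11 = -14 + 7*11 = -14 + 77 = 63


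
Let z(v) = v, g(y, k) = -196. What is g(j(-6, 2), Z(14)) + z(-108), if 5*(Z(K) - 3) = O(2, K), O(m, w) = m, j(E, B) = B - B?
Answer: -304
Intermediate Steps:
j(E, B) = 0
Z(K) = 17/5 (Z(K) = 3 + (⅕)*2 = 3 + ⅖ = 17/5)
g(j(-6, 2), Z(14)) + z(-108) = -196 - 108 = -304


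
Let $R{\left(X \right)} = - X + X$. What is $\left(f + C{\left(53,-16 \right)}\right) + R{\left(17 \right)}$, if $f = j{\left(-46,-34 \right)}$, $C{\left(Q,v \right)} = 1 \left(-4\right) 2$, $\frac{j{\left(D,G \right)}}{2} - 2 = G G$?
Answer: $2308$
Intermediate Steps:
$j{\left(D,G \right)} = 4 + 2 G^{2}$ ($j{\left(D,G \right)} = 4 + 2 G G = 4 + 2 G^{2}$)
$C{\left(Q,v \right)} = -8$ ($C{\left(Q,v \right)} = \left(-4\right) 2 = -8$)
$f = 2316$ ($f = 4 + 2 \left(-34\right)^{2} = 4 + 2 \cdot 1156 = 4 + 2312 = 2316$)
$R{\left(X \right)} = 0$
$\left(f + C{\left(53,-16 \right)}\right) + R{\left(17 \right)} = \left(2316 - 8\right) + 0 = 2308 + 0 = 2308$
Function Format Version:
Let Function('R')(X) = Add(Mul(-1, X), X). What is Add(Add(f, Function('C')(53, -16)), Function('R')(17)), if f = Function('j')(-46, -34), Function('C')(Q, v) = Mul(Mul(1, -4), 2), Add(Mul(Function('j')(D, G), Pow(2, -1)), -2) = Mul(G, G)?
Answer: 2308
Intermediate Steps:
Function('j')(D, G) = Add(4, Mul(2, Pow(G, 2))) (Function('j')(D, G) = Add(4, Mul(2, Mul(G, G))) = Add(4, Mul(2, Pow(G, 2))))
Function('C')(Q, v) = -8 (Function('C')(Q, v) = Mul(-4, 2) = -8)
f = 2316 (f = Add(4, Mul(2, Pow(-34, 2))) = Add(4, Mul(2, 1156)) = Add(4, 2312) = 2316)
Function('R')(X) = 0
Add(Add(f, Function('C')(53, -16)), Function('R')(17)) = Add(Add(2316, -8), 0) = Add(2308, 0) = 2308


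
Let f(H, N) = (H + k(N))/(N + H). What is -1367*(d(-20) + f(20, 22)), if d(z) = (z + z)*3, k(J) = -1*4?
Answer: 3433904/21 ≈ 1.6352e+5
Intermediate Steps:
k(J) = -4
d(z) = 6*z (d(z) = (2*z)*3 = 6*z)
f(H, N) = (-4 + H)/(H + N) (f(H, N) = (H - 4)/(N + H) = (-4 + H)/(H + N))
-1367*(d(-20) + f(20, 22)) = -1367*(6*(-20) + (-4 + 20)/(20 + 22)) = -1367*(-120 + 16/42) = -1367*(-120 + (1/42)*16) = -1367*(-120 + 8/21) = -1367*(-2512/21) = 3433904/21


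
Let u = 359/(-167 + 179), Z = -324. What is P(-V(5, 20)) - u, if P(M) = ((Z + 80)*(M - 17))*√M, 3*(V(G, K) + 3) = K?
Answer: -359/12 + 15128*I*√33/9 ≈ -29.917 + 9656.0*I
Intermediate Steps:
V(G, K) = -3 + K/3
P(M) = √M*(4148 - 244*M) (P(M) = ((-324 + 80)*(M - 17))*√M = (-244*(-17 + M))*√M = (4148 - 244*M)*√M = √M*(4148 - 244*M))
u = 359/12 ≈ 29.917
P(-V(5, 20)) - u = 244*√(-(-3 + (⅓)*20))*(17 - (-1)*(-3 + (⅓)*20)) - 1*359/12 = 244*√(-(-3 + 20/3))*(17 - (-1)*(-3 + 20/3)) - 359/12 = 244*√(-1*11/3)*(17 - (-1)*11/3) - 359/12 = 244*√(-11/3)*(17 - 1*(-11/3)) - 359/12 = 244*(I*√33/3)*(17 + 11/3) - 359/12 = 244*(I*√33/3)*(62/3) - 359/12 = 15128*I*√33/9 - 359/12 = -359/12 + 15128*I*√33/9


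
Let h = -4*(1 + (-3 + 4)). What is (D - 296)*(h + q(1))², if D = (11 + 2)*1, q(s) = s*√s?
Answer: -13867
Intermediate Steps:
q(s) = s^(3/2)
D = 13 (D = 13*1 = 13)
h = -8 (h = -4*(1 + 1) = -4*2 = -8)
(D - 296)*(h + q(1))² = (13 - 296)*(-8 + 1^(3/2))² = -283*(-8 + 1)² = -283*(-7)² = -283*49 = -13867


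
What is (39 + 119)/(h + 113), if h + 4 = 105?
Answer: 79/107 ≈ 0.73832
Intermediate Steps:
h = 101 (h = -4 + 105 = 101)
(39 + 119)/(h + 113) = (39 + 119)/(101 + 113) = 158/214 = 158*(1/214) = 79/107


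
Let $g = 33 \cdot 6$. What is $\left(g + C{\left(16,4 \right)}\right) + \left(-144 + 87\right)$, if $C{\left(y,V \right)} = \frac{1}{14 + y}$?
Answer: $\frac{4231}{30} \approx 141.03$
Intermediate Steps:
$g = 198$
$\left(g + C{\left(16,4 \right)}\right) + \left(-144 + 87\right) = \left(198 + \frac{1}{14 + 16}\right) + \left(-144 + 87\right) = \left(198 + \frac{1}{30}\right) - 57 = \frac{5941}{30} - 57 = \frac{4231}{30}$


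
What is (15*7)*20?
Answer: 2100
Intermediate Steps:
(15*7)*20 = 105*20 = 2100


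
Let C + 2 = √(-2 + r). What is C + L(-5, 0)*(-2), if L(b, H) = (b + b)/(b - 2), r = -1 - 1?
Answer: -34/7 + 2*I ≈ -4.8571 + 2.0*I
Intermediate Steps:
r = -2
C = -2 + 2*I (C = -2 + √(-2 - 2) = -2 + √(-4) = -2 + 2*I ≈ -2.0 + 2.0*I)
L(b, H) = 2*b/(-2 + b) (L(b, H) = (2*b)/(-2 + b) = 2*b/(-2 + b))
C + L(-5, 0)*(-2) = (-2 + 2*I) + (2*(-5)/(-2 - 5))*(-2) = (-2 + 2*I) + (2*(-5)/(-7))*(-2) = (-2 + 2*I) + (2*(-5)*(-⅐))*(-2) = (-2 + 2*I) + (10/7)*(-2) = (-2 + 2*I) - 20/7 = -34/7 + 2*I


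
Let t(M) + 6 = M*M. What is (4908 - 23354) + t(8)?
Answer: -18388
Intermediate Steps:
t(M) = -6 + M² (t(M) = -6 + M*M = -6 + M²)
(4908 - 23354) + t(8) = (4908 - 23354) + (-6 + 8²) = -18446 + (-6 + 64) = -18446 + 58 = -18388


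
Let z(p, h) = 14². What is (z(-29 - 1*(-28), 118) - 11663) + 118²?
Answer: 2457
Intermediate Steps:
z(p, h) = 196
(z(-29 - 1*(-28), 118) - 11663) + 118² = (196 - 11663) + 118² = -11467 + 13924 = 2457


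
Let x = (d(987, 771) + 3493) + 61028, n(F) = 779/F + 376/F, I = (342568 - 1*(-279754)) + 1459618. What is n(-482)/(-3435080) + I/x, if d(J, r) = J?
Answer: 5222857507679/164336600528 ≈ 31.781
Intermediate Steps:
I = 2081940 (I = (342568 + 279754) + 1459618 = 622322 + 1459618 = 2081940)
n(F) = 1155/F
x = 65508 (x = (987 + 3493) + 61028 = 4480 + 61028 = 65508)
n(-482)/(-3435080) + I/x = (1155/(-482))/(-3435080) + 2081940/65508 = (1155*(-1/482))*(-1/3435080) + 2081940*(1/65508) = -1155/482*(-1/3435080) + 173495/5459 = 21/30103792 + 173495/5459 = 5222857507679/164336600528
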